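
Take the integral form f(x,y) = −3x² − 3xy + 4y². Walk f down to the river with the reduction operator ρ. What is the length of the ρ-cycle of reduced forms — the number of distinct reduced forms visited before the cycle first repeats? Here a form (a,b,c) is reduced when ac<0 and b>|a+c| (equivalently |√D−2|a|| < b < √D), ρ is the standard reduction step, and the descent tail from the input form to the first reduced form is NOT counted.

D = 57, ⌊√D⌋ = 7
descent: ρ → (4,3,-3)  [lands on river]
river: ρ → (-3,3,4)
river: ρ → (4,5,-2)
river: ρ → (-2,7,1)
river: ρ → (1,7,-2)
river: ρ → (-2,5,4)
ρ-cycle length = 6 (tail of 1 descent step not counted)

6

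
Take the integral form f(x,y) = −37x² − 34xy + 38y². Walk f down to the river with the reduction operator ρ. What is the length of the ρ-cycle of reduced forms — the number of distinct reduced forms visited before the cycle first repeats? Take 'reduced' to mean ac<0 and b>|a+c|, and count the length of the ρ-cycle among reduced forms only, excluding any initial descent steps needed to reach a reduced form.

D = 6780, ⌊√D⌋ = 82
descent: ρ → (38,34,-37)  [lands on river]
river: ρ → (-37,40,35)
river: ρ → (35,30,-42)
river: ρ → (-42,54,23)
river: ρ → (23,38,-58)
river: ρ → (-58,78,3)
river: ρ → (3,78,-58)
river: ρ → (-58,38,23)
river: ρ → (23,54,-42)
river: ρ → (-42,30,35)
river: ρ → (35,40,-37)
river: ρ → (-37,34,38)
river: ρ → (38,42,-33)
river: ρ → (-33,24,47)
river: ρ → (47,70,-10)
river: ρ → (-10,70,47)
river: ρ → (47,24,-33)
river: ρ → (-33,42,38)
ρ-cycle length = 18 (tail of 1 descent step not counted)

18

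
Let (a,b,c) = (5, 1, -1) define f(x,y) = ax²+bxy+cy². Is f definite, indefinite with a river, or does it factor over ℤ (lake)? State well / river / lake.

D = b²−4ac = 1² − 4·5·(-1) = 21
D > 0 non-square ⇒ indefinite ⇒ periodic river

river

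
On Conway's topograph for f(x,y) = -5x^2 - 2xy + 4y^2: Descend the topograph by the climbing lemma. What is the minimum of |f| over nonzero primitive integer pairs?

descent: ρ → (4,2,-5)  [lands on river]
river: ρ → (-5,8,1)
river: ρ → (1,8,-5)
river: ρ → (-5,2,4)
river: ρ → (4,6,-3)
river: ρ → (-3,6,4)
closes: descent 1, river 6
min |a| on river = 1

1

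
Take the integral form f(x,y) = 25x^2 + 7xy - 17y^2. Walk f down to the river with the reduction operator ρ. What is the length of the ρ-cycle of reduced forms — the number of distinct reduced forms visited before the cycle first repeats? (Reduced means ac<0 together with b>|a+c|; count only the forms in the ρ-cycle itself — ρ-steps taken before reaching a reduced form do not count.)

D = 1749, ⌊√D⌋ = 41
descent: ρ → (-17,27,15)  [lands on river]
river: ρ → (15,33,-11)
river: ρ → (-11,33,15)
river: ρ → (15,27,-17)
river: ρ → (-17,41,1)
river: ρ → (1,41,-17)
ρ-cycle length = 6 (tail of 1 descent step not counted)

6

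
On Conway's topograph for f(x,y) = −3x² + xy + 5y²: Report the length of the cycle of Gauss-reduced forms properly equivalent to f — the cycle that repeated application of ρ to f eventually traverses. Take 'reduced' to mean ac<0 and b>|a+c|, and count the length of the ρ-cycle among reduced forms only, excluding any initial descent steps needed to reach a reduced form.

D = 61, ⌊√D⌋ = 7
descent: ρ → (5,-1,-3)
descent: ρ → (-3,7,1)  [lands on river]
river: ρ → (1,7,-3)
river: ρ → (-3,5,3)
river: ρ → (3,7,-1)
river: ρ → (-1,7,3)
river: ρ → (3,5,-3)
ρ-cycle length = 6 (tail of 2 descent steps not counted)

6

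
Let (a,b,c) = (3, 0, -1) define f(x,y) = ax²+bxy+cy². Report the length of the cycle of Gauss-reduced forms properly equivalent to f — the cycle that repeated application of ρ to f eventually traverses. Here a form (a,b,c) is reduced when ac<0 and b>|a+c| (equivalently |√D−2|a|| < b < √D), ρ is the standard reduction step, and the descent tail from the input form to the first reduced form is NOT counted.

D = 12, ⌊√D⌋ = 3
descent: ρ → (-1,2,2)  [lands on river]
river: ρ → (2,2,-1)
ρ-cycle length = 2 (tail of 1 descent step not counted)

2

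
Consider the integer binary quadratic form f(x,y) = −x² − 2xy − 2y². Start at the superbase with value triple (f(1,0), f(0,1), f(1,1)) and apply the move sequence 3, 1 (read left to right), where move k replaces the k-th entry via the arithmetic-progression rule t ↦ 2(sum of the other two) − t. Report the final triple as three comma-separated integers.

start (-1,-2,-5) = (f(1,0),f(0,1),f(1,1))
replace slot 3: 2·((-1)+(-2)) − (-5) = -1 → (-1,-2,-1)
replace slot 1: 2·((-2)+(-1)) − (-1) = -5 → (-5,-2,-1)

-5,-2,-1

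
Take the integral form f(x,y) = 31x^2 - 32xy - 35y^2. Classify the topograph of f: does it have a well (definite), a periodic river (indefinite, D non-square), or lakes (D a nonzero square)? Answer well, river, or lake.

D = b²−4ac = (-32)² − 4·31·(-35) = 5364
D > 0 non-square ⇒ indefinite ⇒ periodic river

river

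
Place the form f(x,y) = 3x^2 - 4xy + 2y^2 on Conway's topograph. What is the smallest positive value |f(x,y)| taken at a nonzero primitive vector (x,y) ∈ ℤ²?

translate: b→2 (≡-4 mod 6), so (3,-4,2)→(3,2,1)
flip: (3,2,1)→(1,-2,3)
translate: b→0 (≡-2 mod 2), so (1,-2,3)→(1,0,2)
reduced (well bottom): (1,0,2) with a≤c, −a<b≤a
well minimum = a = 1

1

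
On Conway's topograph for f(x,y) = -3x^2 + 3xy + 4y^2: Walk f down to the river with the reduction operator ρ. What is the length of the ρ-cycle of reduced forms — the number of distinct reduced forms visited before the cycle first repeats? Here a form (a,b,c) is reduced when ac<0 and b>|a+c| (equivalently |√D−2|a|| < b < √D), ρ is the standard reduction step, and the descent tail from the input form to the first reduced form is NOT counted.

D = 57, ⌊√D⌋ = 7
river: ρ → (4,5,-2)
river: ρ → (-2,7,1)
river: ρ → (1,7,-2)
river: ρ → (-2,5,4)
river: ρ → (4,3,-3)
river: ρ → (-3,3,4)
ρ-cycle length = 6 (tail of 0 descent steps not counted)

6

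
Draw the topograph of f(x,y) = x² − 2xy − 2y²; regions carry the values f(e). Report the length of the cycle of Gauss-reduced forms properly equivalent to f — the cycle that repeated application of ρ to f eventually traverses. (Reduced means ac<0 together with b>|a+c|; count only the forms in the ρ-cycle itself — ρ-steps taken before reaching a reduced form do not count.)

D = 12, ⌊√D⌋ = 3
descent: ρ → (-2,2,1)  [lands on river]
river: ρ → (1,2,-2)
ρ-cycle length = 2 (tail of 1 descent step not counted)

2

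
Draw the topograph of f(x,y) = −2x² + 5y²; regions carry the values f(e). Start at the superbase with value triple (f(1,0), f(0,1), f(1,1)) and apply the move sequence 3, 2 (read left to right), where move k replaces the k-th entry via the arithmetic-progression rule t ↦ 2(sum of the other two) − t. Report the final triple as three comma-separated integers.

start (-2,5,3) = (f(1,0),f(0,1),f(1,1))
replace slot 3: 2·((-2)+5) − 3 = 3 → (-2,5,3)
replace slot 2: 2·((-2)+3) − 5 = -3 → (-2,-3,3)

-2,-3,3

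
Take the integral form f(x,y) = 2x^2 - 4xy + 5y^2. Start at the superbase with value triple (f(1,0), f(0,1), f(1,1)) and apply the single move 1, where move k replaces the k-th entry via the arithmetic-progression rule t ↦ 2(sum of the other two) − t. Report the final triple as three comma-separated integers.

start (2,5,3) = (f(1,0),f(0,1),f(1,1))
replace slot 1: 2·(5+3) − 2 = 14 → (14,5,3)

14,5,3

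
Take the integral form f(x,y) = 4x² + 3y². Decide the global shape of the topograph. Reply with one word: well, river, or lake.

D = b²−4ac = 0² − 4·4·3 = -48
D < 0 ⇒ definite ⇒ every region one sign ⇒ single well

well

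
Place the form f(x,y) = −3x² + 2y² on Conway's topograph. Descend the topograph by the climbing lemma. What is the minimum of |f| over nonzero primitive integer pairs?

descent: ρ → (2,4,-1)  [lands on river]
river: ρ → (-1,4,2)
closes: descent 1, river 2
min |a| on river = 1

1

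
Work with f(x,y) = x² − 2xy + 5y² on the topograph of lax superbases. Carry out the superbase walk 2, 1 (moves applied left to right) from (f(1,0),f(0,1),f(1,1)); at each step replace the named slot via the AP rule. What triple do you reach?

start (1,5,4) = (f(1,0),f(0,1),f(1,1))
replace slot 2: 2·(1+4) − 5 = 5 → (1,5,4)
replace slot 1: 2·(5+4) − 1 = 17 → (17,5,4)

17,5,4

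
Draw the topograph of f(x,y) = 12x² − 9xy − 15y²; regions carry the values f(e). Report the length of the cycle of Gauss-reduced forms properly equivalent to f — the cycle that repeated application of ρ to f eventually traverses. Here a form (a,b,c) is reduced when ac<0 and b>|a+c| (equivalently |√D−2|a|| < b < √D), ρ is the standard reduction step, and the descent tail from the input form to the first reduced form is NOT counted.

D = 801, ⌊√D⌋ = 28
descent: ρ → (-15,9,12)  [lands on river]
river: ρ → (12,15,-12)
river: ρ → (-12,9,15)
river: ρ → (15,21,-6)
river: ρ → (-6,27,3)
river: ρ → (3,27,-6)
river: ρ → (-6,21,15)
river: ρ → (15,9,-12)
river: ρ → (-12,15,12)
river: ρ → (12,9,-15)
river: ρ → (-15,21,6)
river: ρ → (6,27,-3)
river: ρ → (-3,27,6)
river: ρ → (6,21,-15)
ρ-cycle length = 14 (tail of 1 descent step not counted)

14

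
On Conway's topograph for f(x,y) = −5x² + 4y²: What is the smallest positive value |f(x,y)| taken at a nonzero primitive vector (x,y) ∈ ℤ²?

descent: ρ → (4,8,-1)  [lands on river]
river: ρ → (-1,8,4)
closes: descent 1, river 2
min |a| on river = 1

1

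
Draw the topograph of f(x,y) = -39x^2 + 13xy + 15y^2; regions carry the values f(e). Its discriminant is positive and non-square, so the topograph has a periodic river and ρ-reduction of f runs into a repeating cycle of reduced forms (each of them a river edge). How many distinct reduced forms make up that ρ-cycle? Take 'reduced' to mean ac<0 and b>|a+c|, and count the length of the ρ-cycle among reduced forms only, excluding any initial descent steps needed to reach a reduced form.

D = 2509, ⌊√D⌋ = 50
descent: ρ → (15,47,-5)  [lands on river]
river: ρ → (-5,43,33)
river: ρ → (33,23,-15)
river: ρ → (-15,37,19)
river: ρ → (19,39,-13)
river: ρ → (-13,39,19)
river: ρ → (19,37,-15)
river: ρ → (-15,23,33)
river: ρ → (33,43,-5)
river: ρ → (-5,47,15)
river: ρ → (15,43,-11)
river: ρ → (-11,45,11)
river: ρ → (11,43,-15)
river: ρ → (-15,47,5)
river: ρ → (5,43,-33)
river: ρ → (-33,23,15)
river: ρ → (15,37,-19)
river: ρ → (-19,39,13)
river: ρ → (13,39,-19)
river: ρ → (-19,37,15)
river: ρ → (15,23,-33)
river: ρ → (-33,43,5)
river: ρ → (5,47,-15)
river: ρ → (-15,43,11)
river: ρ → (11,45,-11)
river: ρ → (-11,43,15)
ρ-cycle length = 26 (tail of 1 descent step not counted)

26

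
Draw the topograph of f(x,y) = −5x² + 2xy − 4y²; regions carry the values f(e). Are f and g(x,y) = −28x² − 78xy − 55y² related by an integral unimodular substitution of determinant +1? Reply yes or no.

D₁ = -76, D₂ = -76
f is negative-definite; reduce −f:
−f: flip: (5,-2,4)→(4,2,5)
−f: reduced (well bottom): (4,2,5) with a≤c, −a<b≤a
flip sign back: reduced form of f is (-4,-2,-5)
g is negative-definite; reduce −g:
−g: translate: b→22 (≡78 mod 56), so (28,78,55)→(28,22,5)
−g: flip: (28,22,5)→(5,-22,28)
−g: translate: b→-2 (≡-22 mod 10), so (5,-22,28)→(5,-2,4)
−g: flip: (5,-2,4)→(4,2,5)
−g: reduced (well bottom): (4,2,5) with a≤c, −a<b≤a
flip sign back: reduced form of g is (-4,-2,-5)
reduced forms (-4, -2, -5) vs (-4, -2, -5) ⇒ equivalent

yes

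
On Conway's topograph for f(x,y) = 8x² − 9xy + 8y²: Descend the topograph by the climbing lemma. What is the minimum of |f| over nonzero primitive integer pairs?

translate: b→7 (≡-9 mod 16), so (8,-9,8)→(8,7,7)
flip: (8,7,7)→(7,-7,8)
translate: b→7 (≡-7 mod 14), so (7,-7,8)→(7,7,8)
reduced (well bottom): (7,7,8) with a≤c, −a<b≤a
well minimum = a = 7

7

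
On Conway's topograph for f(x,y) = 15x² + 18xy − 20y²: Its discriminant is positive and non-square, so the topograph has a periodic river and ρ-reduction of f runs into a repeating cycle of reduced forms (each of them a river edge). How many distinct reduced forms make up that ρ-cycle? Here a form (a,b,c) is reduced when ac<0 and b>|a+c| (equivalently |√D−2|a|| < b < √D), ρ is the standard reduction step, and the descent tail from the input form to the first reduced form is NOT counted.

D = 1524, ⌊√D⌋ = 39
river: ρ → (-20,22,13)
river: ρ → (13,30,-12)
river: ρ → (-12,18,25)
river: ρ → (25,32,-5)
river: ρ → (-5,38,4)
river: ρ → (4,34,-23)
river: ρ → (-23,12,15)
river: ρ → (15,18,-20)
ρ-cycle length = 8 (tail of 0 descent steps not counted)

8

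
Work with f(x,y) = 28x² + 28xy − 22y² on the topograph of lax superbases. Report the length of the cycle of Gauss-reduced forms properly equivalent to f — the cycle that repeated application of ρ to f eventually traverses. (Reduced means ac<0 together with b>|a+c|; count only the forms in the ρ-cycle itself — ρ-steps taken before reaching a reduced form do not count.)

D = 3248, ⌊√D⌋ = 56
river: ρ → (-22,16,34)
river: ρ → (34,52,-4)
river: ρ → (-4,52,34)
river: ρ → (34,16,-22)
river: ρ → (-22,28,28)
river: ρ → (28,28,-22)
ρ-cycle length = 6 (tail of 0 descent steps not counted)

6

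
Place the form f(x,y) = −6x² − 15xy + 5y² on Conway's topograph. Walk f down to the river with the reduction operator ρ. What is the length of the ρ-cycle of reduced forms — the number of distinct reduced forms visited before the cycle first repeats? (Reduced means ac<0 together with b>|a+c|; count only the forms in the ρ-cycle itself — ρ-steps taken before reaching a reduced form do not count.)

D = 345, ⌊√D⌋ = 18
descent: ρ → (5,15,-6)  [lands on river]
river: ρ → (-6,9,11)
river: ρ → (11,13,-4)
river: ρ → (-4,11,14)
river: ρ → (14,17,-1)
river: ρ → (-1,17,14)
river: ρ → (14,11,-4)
river: ρ → (-4,13,11)
river: ρ → (11,9,-6)
river: ρ → (-6,15,5)
ρ-cycle length = 10 (tail of 1 descent step not counted)

10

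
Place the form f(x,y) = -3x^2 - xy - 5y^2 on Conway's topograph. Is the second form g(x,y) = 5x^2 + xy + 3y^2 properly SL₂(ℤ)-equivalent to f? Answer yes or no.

D₁ = -59, D₂ = -59
f is negative-definite; reduce −f:
−f: reduced (well bottom): (3,1,5) with a≤c, −a<b≤a
flip sign back: reduced form of f is (-3,-1,-5)
g: flip: (5,1,3)→(3,-1,5)
g: reduced (well bottom): (3,-1,5) with a≤c, −a<b≤a
reduced forms (-3, -1, -5) vs (3, -1, 5) ⇒ inequivalent

no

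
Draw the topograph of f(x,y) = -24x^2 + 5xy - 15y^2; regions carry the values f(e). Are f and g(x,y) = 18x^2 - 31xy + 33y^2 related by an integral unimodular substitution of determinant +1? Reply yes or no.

D₁ = -1415, D₂ = -1415
f is negative-definite; reduce −f:
−f: flip: (24,-5,15)→(15,5,24)
−f: reduced (well bottom): (15,5,24) with a≤c, −a<b≤a
flip sign back: reduced form of f is (-15,-5,-24)
g: translate: b→5 (≡-31 mod 36), so (18,-31,33)→(18,5,20)
g: reduced (well bottom): (18,5,20) with a≤c, −a<b≤a
reduced forms (-15, -5, -24) vs (18, 5, 20) ⇒ inequivalent

no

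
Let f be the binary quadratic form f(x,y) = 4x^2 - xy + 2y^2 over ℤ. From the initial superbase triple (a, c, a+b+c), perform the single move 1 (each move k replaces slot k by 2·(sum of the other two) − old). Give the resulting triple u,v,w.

start (4,2,5) = (f(1,0),f(0,1),f(1,1))
replace slot 1: 2·(2+5) − 4 = 10 → (10,2,5)

10,2,5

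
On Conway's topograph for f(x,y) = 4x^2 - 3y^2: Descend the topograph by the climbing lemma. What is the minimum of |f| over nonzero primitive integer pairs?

descent: ρ → (-3,6,1)  [lands on river]
river: ρ → (1,6,-3)
closes: descent 1, river 2
min |a| on river = 1

1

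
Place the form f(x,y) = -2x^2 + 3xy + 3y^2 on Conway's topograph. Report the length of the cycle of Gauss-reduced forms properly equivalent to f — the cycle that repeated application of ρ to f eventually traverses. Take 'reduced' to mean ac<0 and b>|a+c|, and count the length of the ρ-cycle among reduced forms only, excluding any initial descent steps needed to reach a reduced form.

D = 33, ⌊√D⌋ = 5
river: ρ → (3,3,-2)
river: ρ → (-2,5,1)
river: ρ → (1,5,-2)
river: ρ → (-2,3,3)
ρ-cycle length = 4 (tail of 0 descent steps not counted)

4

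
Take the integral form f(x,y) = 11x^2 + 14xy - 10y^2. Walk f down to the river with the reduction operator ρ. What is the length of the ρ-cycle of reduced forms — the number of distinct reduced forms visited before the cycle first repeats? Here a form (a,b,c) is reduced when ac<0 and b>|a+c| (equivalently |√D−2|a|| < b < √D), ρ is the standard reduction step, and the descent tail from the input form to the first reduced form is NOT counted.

D = 636, ⌊√D⌋ = 25
river: ρ → (-10,6,15)
river: ρ → (15,24,-1)
river: ρ → (-1,24,15)
river: ρ → (15,6,-10)
river: ρ → (-10,14,11)
river: ρ → (11,8,-13)
river: ρ → (-13,18,6)
river: ρ → (6,18,-13)
river: ρ → (-13,8,11)
river: ρ → (11,14,-10)
ρ-cycle length = 10 (tail of 0 descent steps not counted)

10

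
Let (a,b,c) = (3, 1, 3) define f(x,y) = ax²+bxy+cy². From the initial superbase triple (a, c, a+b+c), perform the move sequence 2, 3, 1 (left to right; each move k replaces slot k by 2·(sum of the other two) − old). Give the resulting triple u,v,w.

start (3,3,7) = (f(1,0),f(0,1),f(1,1))
replace slot 2: 2·(3+7) − 3 = 17 → (3,17,7)
replace slot 3: 2·(3+17) − 7 = 33 → (3,17,33)
replace slot 1: 2·(17+33) − 3 = 97 → (97,17,33)

97,17,33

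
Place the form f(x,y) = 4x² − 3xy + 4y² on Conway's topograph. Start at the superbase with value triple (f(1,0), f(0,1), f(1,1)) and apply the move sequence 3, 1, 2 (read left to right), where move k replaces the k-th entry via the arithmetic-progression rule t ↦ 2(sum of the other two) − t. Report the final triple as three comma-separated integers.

start (4,4,5) = (f(1,0),f(0,1),f(1,1))
replace slot 3: 2·(4+4) − 5 = 11 → (4,4,11)
replace slot 1: 2·(4+11) − 4 = 26 → (26,4,11)
replace slot 2: 2·(26+11) − 4 = 70 → (26,70,11)

26,70,11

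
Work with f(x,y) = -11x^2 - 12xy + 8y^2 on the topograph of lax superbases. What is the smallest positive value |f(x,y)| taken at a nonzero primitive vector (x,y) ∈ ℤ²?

descent: ρ → (8,12,-11)  [lands on river]
river: ρ → (-11,10,9)
river: ρ → (9,8,-12)
river: ρ → (-12,16,5)
river: ρ → (5,14,-15)
river: ρ → (-15,16,4)
river: ρ → (4,16,-15)
river: ρ → (-15,14,5)
river: ρ → (5,16,-12)
river: ρ → (-12,8,9)
river: ρ → (9,10,-11)
river: ρ → (-11,12,8)
river: ρ → (8,20,-3)
river: ρ → (-3,22,1)
river: ρ → (1,22,-3)
river: ρ → (-3,20,8)
closes: descent 1, river 16
min |a| on river = 1

1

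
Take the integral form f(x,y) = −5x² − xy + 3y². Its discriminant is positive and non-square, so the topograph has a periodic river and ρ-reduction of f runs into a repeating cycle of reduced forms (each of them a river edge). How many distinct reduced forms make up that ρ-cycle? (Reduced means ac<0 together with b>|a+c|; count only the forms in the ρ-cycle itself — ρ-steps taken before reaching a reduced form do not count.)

D = 61, ⌊√D⌋ = 7
descent: ρ → (3,7,-1)  [lands on river]
river: ρ → (-1,7,3)
river: ρ → (3,5,-3)
river: ρ → (-3,7,1)
river: ρ → (1,7,-3)
river: ρ → (-3,5,3)
ρ-cycle length = 6 (tail of 1 descent step not counted)

6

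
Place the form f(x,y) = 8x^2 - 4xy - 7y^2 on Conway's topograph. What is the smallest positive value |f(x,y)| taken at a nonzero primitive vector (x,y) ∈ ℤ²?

descent: ρ → (-7,4,8)  [lands on river]
river: ρ → (8,12,-3)
river: ρ → (-3,12,8)
river: ρ → (8,4,-7)
river: ρ → (-7,10,5)
river: ρ → (5,10,-7)
closes: descent 1, river 6
min |a| on river = 3

3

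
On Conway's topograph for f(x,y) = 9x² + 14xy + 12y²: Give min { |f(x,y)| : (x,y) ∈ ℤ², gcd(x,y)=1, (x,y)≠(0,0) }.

translate: b→-4 (≡14 mod 18), so (9,14,12)→(9,-4,7)
flip: (9,-4,7)→(7,4,9)
reduced (well bottom): (7,4,9) with a≤c, −a<b≤a
well minimum = a = 7

7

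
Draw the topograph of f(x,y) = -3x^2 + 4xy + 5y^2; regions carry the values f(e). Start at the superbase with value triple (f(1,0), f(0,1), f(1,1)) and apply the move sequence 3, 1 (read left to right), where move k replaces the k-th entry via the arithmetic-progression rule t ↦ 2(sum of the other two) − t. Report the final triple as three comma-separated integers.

start (-3,5,6) = (f(1,0),f(0,1),f(1,1))
replace slot 3: 2·((-3)+5) − 6 = -2 → (-3,5,-2)
replace slot 1: 2·(5+(-2)) − (-3) = 9 → (9,5,-2)

9,5,-2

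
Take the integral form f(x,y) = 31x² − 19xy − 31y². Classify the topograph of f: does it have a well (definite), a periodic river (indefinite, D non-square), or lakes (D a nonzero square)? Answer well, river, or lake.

D = b²−4ac = (-19)² − 4·31·(-31) = 4205
D > 0 non-square ⇒ indefinite ⇒ periodic river

river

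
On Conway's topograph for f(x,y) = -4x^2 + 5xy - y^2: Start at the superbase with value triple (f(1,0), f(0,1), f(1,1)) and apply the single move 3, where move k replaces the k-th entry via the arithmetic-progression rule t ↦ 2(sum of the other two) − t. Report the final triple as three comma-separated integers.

start (-4,-1,0) = (f(1,0),f(0,1),f(1,1))
replace slot 3: 2·((-4)+(-1)) − 0 = -10 → (-4,-1,-10)

-4,-1,-10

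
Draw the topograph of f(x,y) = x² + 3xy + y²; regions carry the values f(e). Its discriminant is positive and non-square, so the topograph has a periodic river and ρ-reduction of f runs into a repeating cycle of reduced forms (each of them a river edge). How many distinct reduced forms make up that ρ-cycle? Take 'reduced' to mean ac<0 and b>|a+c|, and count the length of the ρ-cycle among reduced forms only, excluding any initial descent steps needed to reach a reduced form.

D = 5, ⌊√D⌋ = 2
descent: ρ → (1,1,-1)  [lands on river]
river: ρ → (-1,1,1)
ρ-cycle length = 2 (tail of 1 descent step not counted)

2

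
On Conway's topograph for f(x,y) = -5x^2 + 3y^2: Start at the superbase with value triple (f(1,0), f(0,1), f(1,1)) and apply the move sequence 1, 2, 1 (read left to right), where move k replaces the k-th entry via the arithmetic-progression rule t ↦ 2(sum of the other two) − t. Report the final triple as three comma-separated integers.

start (-5,3,-2) = (f(1,0),f(0,1),f(1,1))
replace slot 1: 2·(3+(-2)) − (-5) = 7 → (7,3,-2)
replace slot 2: 2·(7+(-2)) − 3 = 7 → (7,7,-2)
replace slot 1: 2·(7+(-2)) − 7 = 3 → (3,7,-2)

3,7,-2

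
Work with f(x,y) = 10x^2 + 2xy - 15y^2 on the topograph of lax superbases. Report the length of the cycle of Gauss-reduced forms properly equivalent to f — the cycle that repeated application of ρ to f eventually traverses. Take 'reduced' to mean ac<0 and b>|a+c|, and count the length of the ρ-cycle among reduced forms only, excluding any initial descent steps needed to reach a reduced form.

D = 604, ⌊√D⌋ = 24
descent: ρ → (-15,-2,10)
descent: ρ → (10,22,-3)  [lands on river]
river: ρ → (-3,20,17)
river: ρ → (17,14,-6)
river: ρ → (-6,22,5)
river: ρ → (5,18,-14)
river: ρ → (-14,10,9)
river: ρ → (9,8,-15)
river: ρ → (-15,22,2)
river: ρ → (2,22,-15)
river: ρ → (-15,8,9)
river: ρ → (9,10,-14)
river: ρ → (-14,18,5)
river: ρ → (5,22,-6)
river: ρ → (-6,14,17)
river: ρ → (17,20,-3)
river: ρ → (-3,22,10)
river: ρ → (10,18,-7)
river: ρ → (-7,24,1)
river: ρ → (1,24,-7)
river: ρ → (-7,18,10)
ρ-cycle length = 20 (tail of 2 descent steps not counted)

20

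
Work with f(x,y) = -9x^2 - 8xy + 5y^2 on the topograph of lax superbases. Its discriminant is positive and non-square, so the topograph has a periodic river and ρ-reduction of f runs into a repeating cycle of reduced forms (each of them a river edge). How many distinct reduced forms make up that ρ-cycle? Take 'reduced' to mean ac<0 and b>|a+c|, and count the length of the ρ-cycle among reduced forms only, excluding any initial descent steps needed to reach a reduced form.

D = 244, ⌊√D⌋ = 15
descent: ρ → (5,8,-9)  [lands on river]
river: ρ → (-9,10,4)
river: ρ → (4,14,-3)
river: ρ → (-3,10,12)
river: ρ → (12,14,-1)
river: ρ → (-1,14,12)
river: ρ → (12,10,-3)
river: ρ → (-3,14,4)
river: ρ → (4,10,-9)
river: ρ → (-9,8,5)
river: ρ → (5,12,-5)
river: ρ → (-5,8,9)
river: ρ → (9,10,-4)
river: ρ → (-4,14,3)
river: ρ → (3,10,-12)
river: ρ → (-12,14,1)
river: ρ → (1,14,-12)
river: ρ → (-12,10,3)
river: ρ → (3,14,-4)
river: ρ → (-4,10,9)
river: ρ → (9,8,-5)
river: ρ → (-5,12,5)
ρ-cycle length = 22 (tail of 1 descent step not counted)

22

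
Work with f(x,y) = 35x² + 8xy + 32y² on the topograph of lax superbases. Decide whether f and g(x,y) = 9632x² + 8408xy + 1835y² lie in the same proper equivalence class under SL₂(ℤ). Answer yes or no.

D₁ = -4416, D₂ = -4416
f: flip: (35,8,32)→(32,-8,35)
f: reduced (well bottom): (32,-8,35) with a≤c, −a<b≤a
g: flip: (9632,8408,1835)→(1835,-8408,9632)
g: translate: b→-1068 (≡-8408 mod 3670), so (1835,-8408,9632)→(1835,-1068,156)
g: flip: (1835,-1068,156)→(156,1068,1835)
g: translate: b→132 (≡1068 mod 312), so (156,1068,1835)→(156,132,35)
g: flip: (156,132,35)→(35,-132,156)
g: translate: b→8 (≡-132 mod 70), so (35,-132,156)→(35,8,32)
g: flip: (35,8,32)→(32,-8,35)
g: reduced (well bottom): (32,-8,35) with a≤c, −a<b≤a
reduced forms (32, -8, 35) vs (32, -8, 35) ⇒ equivalent

yes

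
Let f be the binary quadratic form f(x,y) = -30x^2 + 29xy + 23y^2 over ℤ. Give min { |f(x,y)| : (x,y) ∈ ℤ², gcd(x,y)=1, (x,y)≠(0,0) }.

river: ρ → (23,17,-36)
river: ρ → (-36,55,4)
river: ρ → (4,57,-22)
river: ρ → (-22,31,30)
river: ρ → (30,29,-23)
river: ρ → (-23,17,36)
river: ρ → (36,55,-4)
river: ρ → (-4,57,22)
river: ρ → (22,31,-30)
river: ρ → (-30,29,23)
closes: descent 0, river 10
min |a| on river = 4

4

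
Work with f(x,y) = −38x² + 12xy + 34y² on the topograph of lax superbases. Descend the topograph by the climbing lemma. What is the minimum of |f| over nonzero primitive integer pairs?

river: ρ → (34,56,-16)
river: ρ → (-16,72,2)
river: ρ → (2,72,-16)
river: ρ → (-16,56,34)
river: ρ → (34,12,-38)
river: ρ → (-38,64,8)
river: ρ → (8,64,-38)
river: ρ → (-38,12,34)
closes: descent 0, river 8
min |a| on river = 2

2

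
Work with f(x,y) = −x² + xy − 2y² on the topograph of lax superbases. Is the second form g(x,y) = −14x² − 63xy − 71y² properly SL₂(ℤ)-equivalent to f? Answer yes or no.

D₁ = -7, D₂ = -7
f is negative-definite; reduce −f:
−f: translate: b→1 (≡-1 mod 2), so (1,-1,2)→(1,1,2)
−f: reduced (well bottom): (1,1,2) with a≤c, −a<b≤a
flip sign back: reduced form of f is (-1,-1,-2)
g is negative-definite; reduce −g:
−g: translate: b→7 (≡63 mod 28), so (14,63,71)→(14,7,1)
−g: flip: (14,7,1)→(1,-7,14)
−g: translate: b→1 (≡-7 mod 2), so (1,-7,14)→(1,1,2)
−g: reduced (well bottom): (1,1,2) with a≤c, −a<b≤a
flip sign back: reduced form of g is (-1,-1,-2)
reduced forms (-1, -1, -2) vs (-1, -1, -2) ⇒ equivalent

yes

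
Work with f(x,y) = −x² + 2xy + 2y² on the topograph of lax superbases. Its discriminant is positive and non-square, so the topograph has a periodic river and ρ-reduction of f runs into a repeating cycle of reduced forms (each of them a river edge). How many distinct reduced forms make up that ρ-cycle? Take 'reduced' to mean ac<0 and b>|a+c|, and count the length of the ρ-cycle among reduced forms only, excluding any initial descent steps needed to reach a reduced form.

D = 12, ⌊√D⌋ = 3
river: ρ → (2,2,-1)
river: ρ → (-1,2,2)
ρ-cycle length = 2 (tail of 0 descent steps not counted)

2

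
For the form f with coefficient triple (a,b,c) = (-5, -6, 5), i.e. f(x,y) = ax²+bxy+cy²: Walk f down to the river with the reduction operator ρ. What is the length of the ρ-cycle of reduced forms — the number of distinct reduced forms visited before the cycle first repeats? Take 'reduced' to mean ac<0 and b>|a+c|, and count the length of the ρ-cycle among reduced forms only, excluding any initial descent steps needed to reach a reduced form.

D = 136, ⌊√D⌋ = 11
descent: ρ → (5,6,-5)  [lands on river]
river: ρ → (-5,4,6)
river: ρ → (6,8,-3)
river: ρ → (-3,10,3)
river: ρ → (3,8,-6)
river: ρ → (-6,4,5)
ρ-cycle length = 6 (tail of 1 descent step not counted)

6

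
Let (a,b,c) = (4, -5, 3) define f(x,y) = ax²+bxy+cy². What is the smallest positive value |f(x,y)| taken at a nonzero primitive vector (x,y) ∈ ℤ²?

translate: b→3 (≡-5 mod 8), so (4,-5,3)→(4,3,2)
flip: (4,3,2)→(2,-3,4)
translate: b→1 (≡-3 mod 4), so (2,-3,4)→(2,1,3)
reduced (well bottom): (2,1,3) with a≤c, −a<b≤a
well minimum = a = 2

2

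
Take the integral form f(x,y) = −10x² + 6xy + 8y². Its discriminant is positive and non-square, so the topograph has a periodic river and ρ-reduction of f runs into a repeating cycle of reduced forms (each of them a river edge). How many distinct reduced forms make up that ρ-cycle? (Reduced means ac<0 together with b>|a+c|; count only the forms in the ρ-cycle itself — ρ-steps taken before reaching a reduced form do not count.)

D = 356, ⌊√D⌋ = 18
river: ρ → (8,10,-8)
river: ρ → (-8,6,10)
river: ρ → (10,14,-4)
river: ρ → (-4,18,2)
river: ρ → (2,18,-4)
river: ρ → (-4,14,10)
river: ρ → (10,6,-8)
river: ρ → (-8,10,8)
river: ρ → (8,6,-10)
river: ρ → (-10,14,4)
river: ρ → (4,18,-2)
river: ρ → (-2,18,4)
river: ρ → (4,14,-10)
river: ρ → (-10,6,8)
ρ-cycle length = 14 (tail of 0 descent steps not counted)

14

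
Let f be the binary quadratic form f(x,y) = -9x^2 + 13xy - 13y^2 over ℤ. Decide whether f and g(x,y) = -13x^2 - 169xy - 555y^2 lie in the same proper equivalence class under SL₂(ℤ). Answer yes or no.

D₁ = -299, D₂ = -299
f is negative-definite; reduce −f:
−f: translate: b→5 (≡-13 mod 18), so (9,-13,13)→(9,5,9)
−f: reduced (well bottom): (9,5,9) with a≤c, −a<b≤a
flip sign back: reduced form of f is (-9,-5,-9)
g is negative-definite; reduce −g:
−g: translate: b→13 (≡169 mod 26), so (13,169,555)→(13,13,9)
−g: flip: (13,13,9)→(9,-13,13)
−g: translate: b→5 (≡-13 mod 18), so (9,-13,13)→(9,5,9)
−g: reduced (well bottom): (9,5,9) with a≤c, −a<b≤a
flip sign back: reduced form of g is (-9,-5,-9)
reduced forms (-9, -5, -9) vs (-9, -5, -9) ⇒ equivalent

yes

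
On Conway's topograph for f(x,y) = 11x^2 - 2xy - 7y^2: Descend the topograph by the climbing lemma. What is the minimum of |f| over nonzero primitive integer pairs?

descent: ρ → (-7,16,2)  [lands on river]
river: ρ → (2,16,-7)
river: ρ → (-7,12,6)
river: ρ → (6,12,-7)
closes: descent 1, river 4
min |a| on river = 2

2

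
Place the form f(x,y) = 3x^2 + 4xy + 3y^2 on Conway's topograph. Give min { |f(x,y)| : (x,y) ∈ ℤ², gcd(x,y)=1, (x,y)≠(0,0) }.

translate: b→-2 (≡4 mod 6), so (3,4,3)→(3,-2,2)
flip: (3,-2,2)→(2,2,3)
reduced (well bottom): (2,2,3) with a≤c, −a<b≤a
well minimum = a = 2

2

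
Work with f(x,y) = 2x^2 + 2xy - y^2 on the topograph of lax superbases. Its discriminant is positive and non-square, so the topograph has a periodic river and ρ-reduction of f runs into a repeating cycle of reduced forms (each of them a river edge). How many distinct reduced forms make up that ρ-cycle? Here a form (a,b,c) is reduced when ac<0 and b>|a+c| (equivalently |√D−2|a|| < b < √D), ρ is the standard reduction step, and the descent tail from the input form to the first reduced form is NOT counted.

D = 12, ⌊√D⌋ = 3
river: ρ → (-1,2,2)
river: ρ → (2,2,-1)
ρ-cycle length = 2 (tail of 0 descent steps not counted)

2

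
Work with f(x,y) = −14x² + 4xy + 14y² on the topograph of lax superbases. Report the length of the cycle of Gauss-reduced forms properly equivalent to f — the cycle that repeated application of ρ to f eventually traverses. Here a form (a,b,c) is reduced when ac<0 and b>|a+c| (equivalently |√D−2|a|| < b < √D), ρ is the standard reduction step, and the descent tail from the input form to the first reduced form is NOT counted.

D = 800, ⌊√D⌋ = 28
river: ρ → (14,24,-4)
river: ρ → (-4,24,14)
river: ρ → (14,4,-14)
river: ρ → (-14,24,4)
river: ρ → (4,24,-14)
river: ρ → (-14,4,14)
ρ-cycle length = 6 (tail of 0 descent steps not counted)

6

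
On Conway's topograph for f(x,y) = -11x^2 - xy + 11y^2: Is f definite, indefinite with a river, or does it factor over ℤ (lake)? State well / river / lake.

D = b²−4ac = (-1)² − 4·(-11)·11 = 485
D > 0 non-square ⇒ indefinite ⇒ periodic river

river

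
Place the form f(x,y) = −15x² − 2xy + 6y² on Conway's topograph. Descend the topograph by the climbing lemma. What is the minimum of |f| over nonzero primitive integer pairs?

descent: ρ → (6,14,-7)  [lands on river]
river: ρ → (-7,14,6)
river: ρ → (6,10,-11)
river: ρ → (-11,12,5)
river: ρ → (5,18,-2)
river: ρ → (-2,18,5)
river: ρ → (5,12,-11)
river: ρ → (-11,10,6)
closes: descent 1, river 8
min |a| on river = 2

2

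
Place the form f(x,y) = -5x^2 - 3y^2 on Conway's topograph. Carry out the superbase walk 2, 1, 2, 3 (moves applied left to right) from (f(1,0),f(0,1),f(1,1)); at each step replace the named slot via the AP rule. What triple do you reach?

start (-5,-3,-8) = (f(1,0),f(0,1),f(1,1))
replace slot 2: 2·((-5)+(-8)) − (-3) = -23 → (-5,-23,-8)
replace slot 1: 2·((-23)+(-8)) − (-5) = -57 → (-57,-23,-8)
replace slot 2: 2·((-57)+(-8)) − (-23) = -107 → (-57,-107,-8)
replace slot 3: 2·((-57)+(-107)) − (-8) = -320 → (-57,-107,-320)

-57,-107,-320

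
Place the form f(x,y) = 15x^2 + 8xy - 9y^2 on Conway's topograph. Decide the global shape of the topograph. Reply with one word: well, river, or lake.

D = b²−4ac = 8² − 4·15·(-9) = 604
D > 0 non-square ⇒ indefinite ⇒ periodic river

river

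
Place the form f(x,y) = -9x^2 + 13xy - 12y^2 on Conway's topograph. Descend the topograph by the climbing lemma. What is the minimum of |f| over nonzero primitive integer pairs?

translate: b→5 (≡-13 mod 18), so (9,-13,12)→(9,5,8)
flip: (9,5,8)→(8,-5,9)
reduced (well bottom): (8,-5,9) with a≤c, −a<b≤a
well minimum |f| = |-8| = 8 (negative-definite)

8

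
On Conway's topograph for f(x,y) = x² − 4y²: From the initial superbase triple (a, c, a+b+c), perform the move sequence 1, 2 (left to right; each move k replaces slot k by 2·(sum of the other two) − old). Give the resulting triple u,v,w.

start (1,-4,-3) = (f(1,0),f(0,1),f(1,1))
replace slot 1: 2·((-4)+(-3)) − 1 = -15 → (-15,-4,-3)
replace slot 2: 2·((-15)+(-3)) − (-4) = -32 → (-15,-32,-3)

-15,-32,-3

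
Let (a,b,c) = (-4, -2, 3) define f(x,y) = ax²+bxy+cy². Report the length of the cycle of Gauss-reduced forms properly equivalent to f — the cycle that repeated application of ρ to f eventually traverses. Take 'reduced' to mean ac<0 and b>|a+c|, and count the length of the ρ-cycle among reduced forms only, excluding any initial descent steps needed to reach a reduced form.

D = 52, ⌊√D⌋ = 7
descent: ρ → (3,2,-4)  [lands on river]
river: ρ → (-4,6,1)
river: ρ → (1,6,-4)
river: ρ → (-4,2,3)
river: ρ → (3,4,-3)
river: ρ → (-3,2,4)
river: ρ → (4,6,-1)
river: ρ → (-1,6,4)
river: ρ → (4,2,-3)
river: ρ → (-3,4,3)
ρ-cycle length = 10 (tail of 1 descent step not counted)

10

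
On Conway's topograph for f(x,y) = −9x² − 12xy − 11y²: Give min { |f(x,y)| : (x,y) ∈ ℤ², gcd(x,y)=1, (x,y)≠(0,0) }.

translate: b→-6 (≡12 mod 18), so (9,12,11)→(9,-6,8)
flip: (9,-6,8)→(8,6,9)
reduced (well bottom): (8,6,9) with a≤c, −a<b≤a
well minimum |f| = |-8| = 8 (negative-definite)

8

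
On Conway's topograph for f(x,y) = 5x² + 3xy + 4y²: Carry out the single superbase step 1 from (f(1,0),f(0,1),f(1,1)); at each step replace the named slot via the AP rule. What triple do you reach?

start (5,4,12) = (f(1,0),f(0,1),f(1,1))
replace slot 1: 2·(4+12) − 5 = 27 → (27,4,12)

27,4,12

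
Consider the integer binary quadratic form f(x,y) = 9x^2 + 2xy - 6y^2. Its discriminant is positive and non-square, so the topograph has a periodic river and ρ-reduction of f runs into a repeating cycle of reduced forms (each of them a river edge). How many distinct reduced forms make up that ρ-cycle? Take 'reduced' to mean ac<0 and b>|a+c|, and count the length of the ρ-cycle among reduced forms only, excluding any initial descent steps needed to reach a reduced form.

D = 220, ⌊√D⌋ = 14
descent: ρ → (-6,10,5)  [lands on river]
river: ρ → (5,10,-6)
river: ρ → (-6,14,1)
river: ρ → (1,14,-6)
ρ-cycle length = 4 (tail of 1 descent step not counted)

4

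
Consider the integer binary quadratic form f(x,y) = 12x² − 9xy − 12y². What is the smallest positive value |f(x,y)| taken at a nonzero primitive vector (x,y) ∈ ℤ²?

descent: ρ → (-12,9,12)  [lands on river]
river: ρ → (12,15,-9)
river: ρ → (-9,21,6)
river: ρ → (6,15,-18)
river: ρ → (-18,21,3)
river: ρ → (3,21,-18)
river: ρ → (-18,15,6)
river: ρ → (6,21,-9)
river: ρ → (-9,15,12)
river: ρ → (12,9,-12)
river: ρ → (-12,15,9)
river: ρ → (9,21,-6)
river: ρ → (-6,15,18)
river: ρ → (18,21,-3)
river: ρ → (-3,21,18)
river: ρ → (18,15,-6)
river: ρ → (-6,21,9)
river: ρ → (9,15,-12)
closes: descent 1, river 18
min |a| on river = 3

3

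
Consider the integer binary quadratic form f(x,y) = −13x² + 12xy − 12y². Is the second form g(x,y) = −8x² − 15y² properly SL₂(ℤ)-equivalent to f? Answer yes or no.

D₁ = -480, D₂ = -480
f is negative-definite; reduce −f:
−f: flip: (13,-12,12)→(12,12,13)
−f: reduced (well bottom): (12,12,13) with a≤c, −a<b≤a
flip sign back: reduced form of f is (-12,-12,-13)
g is negative-definite; reduce −g:
−g: reduced (well bottom): (8,0,15) with a≤c, −a<b≤a
flip sign back: reduced form of g is (-8,0,-15)
reduced forms (-12, -12, -13) vs (-8, 0, -15) ⇒ inequivalent

no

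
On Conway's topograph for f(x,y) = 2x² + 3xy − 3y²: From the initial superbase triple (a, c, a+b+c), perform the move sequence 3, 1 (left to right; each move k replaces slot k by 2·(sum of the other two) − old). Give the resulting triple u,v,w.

start (2,-3,2) = (f(1,0),f(0,1),f(1,1))
replace slot 3: 2·(2+(-3)) − 2 = -4 → (2,-3,-4)
replace slot 1: 2·((-3)+(-4)) − 2 = -16 → (-16,-3,-4)

-16,-3,-4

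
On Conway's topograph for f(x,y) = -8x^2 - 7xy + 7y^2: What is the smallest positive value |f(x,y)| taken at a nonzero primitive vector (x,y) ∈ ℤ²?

descent: ρ → (7,7,-8)  [lands on river]
river: ρ → (-8,9,6)
river: ρ → (6,15,-2)
river: ρ → (-2,13,13)
river: ρ → (13,13,-2)
river: ρ → (-2,15,6)
river: ρ → (6,9,-8)
river: ρ → (-8,7,7)
closes: descent 1, river 8
min |a| on river = 2

2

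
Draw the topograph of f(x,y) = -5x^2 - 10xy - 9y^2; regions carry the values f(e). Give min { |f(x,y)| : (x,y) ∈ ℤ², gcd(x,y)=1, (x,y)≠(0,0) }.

translate: b→0 (≡10 mod 10), so (5,10,9)→(5,0,4)
flip: (5,0,4)→(4,0,5)
reduced (well bottom): (4,0,5) with a≤c, −a<b≤a
well minimum |f| = |-4| = 4 (negative-definite)

4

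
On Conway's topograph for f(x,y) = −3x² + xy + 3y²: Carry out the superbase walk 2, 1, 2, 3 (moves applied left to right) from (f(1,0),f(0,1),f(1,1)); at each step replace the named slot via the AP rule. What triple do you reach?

start (-3,3,1) = (f(1,0),f(0,1),f(1,1))
replace slot 2: 2·((-3)+1) − 3 = -7 → (-3,-7,1)
replace slot 1: 2·((-7)+1) − (-3) = -9 → (-9,-7,1)
replace slot 2: 2·((-9)+1) − (-7) = -9 → (-9,-9,1)
replace slot 3: 2·((-9)+(-9)) − 1 = -37 → (-9,-9,-37)

-9,-9,-37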